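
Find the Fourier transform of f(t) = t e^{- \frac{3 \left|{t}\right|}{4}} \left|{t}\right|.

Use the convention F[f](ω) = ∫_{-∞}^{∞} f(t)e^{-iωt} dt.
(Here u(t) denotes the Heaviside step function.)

F(ω) = \frac{1024 i \omega \left(16 \omega^{2} - 27\right)}{\left(16 \omega^{2} + 9\right)^{3}}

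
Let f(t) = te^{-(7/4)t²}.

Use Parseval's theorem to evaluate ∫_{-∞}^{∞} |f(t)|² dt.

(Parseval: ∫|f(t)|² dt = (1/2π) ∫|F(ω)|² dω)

∫|f(t)|² dt = \frac{\sqrt{14} \sqrt{\pi}}{49}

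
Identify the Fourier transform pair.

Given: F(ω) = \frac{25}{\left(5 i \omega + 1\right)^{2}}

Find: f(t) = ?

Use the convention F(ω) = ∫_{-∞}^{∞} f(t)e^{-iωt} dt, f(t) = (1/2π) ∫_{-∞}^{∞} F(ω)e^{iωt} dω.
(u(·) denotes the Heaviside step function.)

f(t) = t e^{- \frac{t}{5}} u\left(t\right)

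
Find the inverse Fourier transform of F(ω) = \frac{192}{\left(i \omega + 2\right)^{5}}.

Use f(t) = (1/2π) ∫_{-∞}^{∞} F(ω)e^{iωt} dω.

f(t) = 8 t^{4} e^{- 2 t} u\left(t\right)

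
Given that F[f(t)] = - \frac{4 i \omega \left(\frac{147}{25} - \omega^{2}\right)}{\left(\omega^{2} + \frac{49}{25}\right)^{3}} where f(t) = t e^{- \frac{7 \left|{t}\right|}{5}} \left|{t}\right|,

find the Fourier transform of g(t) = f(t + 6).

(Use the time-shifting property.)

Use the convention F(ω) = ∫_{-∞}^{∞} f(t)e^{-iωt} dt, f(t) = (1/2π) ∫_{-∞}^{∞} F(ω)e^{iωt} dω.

F[g](ω) = \frac{2500 i \omega \left(25 \omega^{2} - 147\right) e^{6 i \omega}}{\left(25 \omega^{2} + 49\right)^{3}}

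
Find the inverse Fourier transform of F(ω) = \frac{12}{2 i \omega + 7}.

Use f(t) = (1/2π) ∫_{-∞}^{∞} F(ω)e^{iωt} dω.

f(t) = 6 e^{- \frac{7 t}{2}} u\left(t\right)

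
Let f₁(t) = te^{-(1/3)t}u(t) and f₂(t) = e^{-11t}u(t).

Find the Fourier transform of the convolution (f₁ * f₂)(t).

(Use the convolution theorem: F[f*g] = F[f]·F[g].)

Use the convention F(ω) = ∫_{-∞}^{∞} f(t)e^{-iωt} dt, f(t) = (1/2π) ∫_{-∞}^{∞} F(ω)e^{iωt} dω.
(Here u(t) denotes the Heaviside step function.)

F[f₁*f₂](ω) = \frac{9}{\left(i \omega + 11\right) \left(3 i \omega + 1\right)^{2}}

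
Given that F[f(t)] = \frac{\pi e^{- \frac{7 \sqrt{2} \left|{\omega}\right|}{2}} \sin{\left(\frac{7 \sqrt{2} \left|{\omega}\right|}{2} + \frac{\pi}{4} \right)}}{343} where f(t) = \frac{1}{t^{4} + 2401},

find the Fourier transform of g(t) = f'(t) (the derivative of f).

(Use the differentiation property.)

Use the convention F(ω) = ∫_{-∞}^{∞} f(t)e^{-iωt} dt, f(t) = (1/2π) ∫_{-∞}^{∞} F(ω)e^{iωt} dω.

F[g](ω) = \frac{i \pi \omega e^{- \frac{7 \sqrt{2} \left|{\omega}\right|}{2}} \sin{\left(\frac{7 \sqrt{2} \left|{\omega}\right|}{2} + \frac{\pi}{4} \right)}}{343}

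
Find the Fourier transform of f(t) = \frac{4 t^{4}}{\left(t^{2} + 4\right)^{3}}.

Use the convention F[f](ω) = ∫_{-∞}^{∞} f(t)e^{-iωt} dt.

F(ω) = \frac{\pi \left(4 \omega^{2} - 10 \left|{\omega}\right| + 3\right) e^{- 2 \left|{\omega}\right|}}{4}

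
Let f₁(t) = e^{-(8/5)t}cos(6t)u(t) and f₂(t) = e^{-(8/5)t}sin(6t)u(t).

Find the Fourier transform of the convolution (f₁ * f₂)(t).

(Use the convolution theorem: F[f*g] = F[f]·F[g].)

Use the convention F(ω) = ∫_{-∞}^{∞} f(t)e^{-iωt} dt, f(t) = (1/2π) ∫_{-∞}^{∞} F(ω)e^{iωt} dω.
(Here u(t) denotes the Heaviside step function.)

F[f₁*f₂](ω) = \frac{750 \left(5 i \omega + 8\right)}{\left(\left(5 i \omega + 8\right)^{2} + 900\right)^{2}}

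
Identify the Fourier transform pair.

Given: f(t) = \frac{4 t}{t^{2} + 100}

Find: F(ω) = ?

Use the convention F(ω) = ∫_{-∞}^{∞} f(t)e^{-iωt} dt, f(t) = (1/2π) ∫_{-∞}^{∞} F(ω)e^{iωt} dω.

F(ω) = - 4 i \pi e^{- 10 \left|{\omega}\right|} \operatorname{sign}{\left(\omega \right)}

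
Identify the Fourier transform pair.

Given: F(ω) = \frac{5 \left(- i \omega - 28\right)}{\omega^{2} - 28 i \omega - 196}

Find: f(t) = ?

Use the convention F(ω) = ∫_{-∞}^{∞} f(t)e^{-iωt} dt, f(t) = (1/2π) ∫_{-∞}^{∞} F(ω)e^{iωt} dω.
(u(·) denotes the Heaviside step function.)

f(t) = 5 \left(14 t + 1\right) e^{- 14 t} u\left(t\right)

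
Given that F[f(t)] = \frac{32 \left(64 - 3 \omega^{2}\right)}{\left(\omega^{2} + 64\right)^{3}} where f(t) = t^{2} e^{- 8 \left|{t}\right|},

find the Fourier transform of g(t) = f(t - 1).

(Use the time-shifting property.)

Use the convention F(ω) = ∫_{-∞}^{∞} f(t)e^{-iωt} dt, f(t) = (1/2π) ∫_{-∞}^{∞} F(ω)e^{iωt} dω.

F[g](ω) = \frac{32 \left(64 - 3 \omega^{2}\right) e^{- i \omega}}{\left(\omega^{2} + 64\right)^{3}}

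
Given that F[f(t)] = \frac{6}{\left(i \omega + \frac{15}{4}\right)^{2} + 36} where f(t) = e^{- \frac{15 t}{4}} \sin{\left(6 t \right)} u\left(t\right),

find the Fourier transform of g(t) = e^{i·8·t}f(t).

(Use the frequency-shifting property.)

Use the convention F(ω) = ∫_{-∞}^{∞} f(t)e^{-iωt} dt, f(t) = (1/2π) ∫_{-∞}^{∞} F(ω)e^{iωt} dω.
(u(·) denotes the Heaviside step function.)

F[g](ω) = \frac{96}{\left(4 i \left(\omega - 8\right) + 15\right)^{2} + 576}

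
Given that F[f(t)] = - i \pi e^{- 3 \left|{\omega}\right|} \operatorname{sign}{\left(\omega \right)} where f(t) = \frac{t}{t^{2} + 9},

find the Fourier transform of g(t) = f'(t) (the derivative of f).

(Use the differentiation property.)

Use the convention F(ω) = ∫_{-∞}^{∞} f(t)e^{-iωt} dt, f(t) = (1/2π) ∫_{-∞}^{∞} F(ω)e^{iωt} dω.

F[g](ω) = \pi \omega e^{- 3 \left|{\omega}\right|} \operatorname{sign}{\left(\omega \right)}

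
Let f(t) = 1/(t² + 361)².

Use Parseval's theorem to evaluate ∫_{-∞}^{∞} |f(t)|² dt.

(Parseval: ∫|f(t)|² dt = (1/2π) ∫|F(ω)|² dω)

∫|f(t)|² dt = \frac{5 \pi}{14301947824}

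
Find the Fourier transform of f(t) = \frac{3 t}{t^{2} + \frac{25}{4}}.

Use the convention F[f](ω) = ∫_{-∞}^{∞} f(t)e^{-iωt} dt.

F(ω) = - 3 i \pi e^{- \frac{5 \left|{\omega}\right|}{2}} \operatorname{sign}{\left(\omega \right)}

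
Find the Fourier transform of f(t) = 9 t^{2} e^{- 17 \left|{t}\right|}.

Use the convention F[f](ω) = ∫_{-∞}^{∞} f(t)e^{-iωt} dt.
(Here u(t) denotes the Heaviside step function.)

F(ω) = \frac{612 \left(289 - 3 \omega^{2}\right)}{\left(\omega^{2} + 289\right)^{3}}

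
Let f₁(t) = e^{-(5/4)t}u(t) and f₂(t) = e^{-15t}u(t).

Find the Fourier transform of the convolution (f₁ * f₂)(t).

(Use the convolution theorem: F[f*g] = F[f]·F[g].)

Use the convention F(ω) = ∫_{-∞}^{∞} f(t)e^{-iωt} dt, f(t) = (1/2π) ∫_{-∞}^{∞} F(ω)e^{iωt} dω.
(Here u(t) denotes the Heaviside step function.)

F[f₁*f₂](ω) = \frac{4}{\left(i \omega + 15\right) \left(4 i \omega + 5\right)}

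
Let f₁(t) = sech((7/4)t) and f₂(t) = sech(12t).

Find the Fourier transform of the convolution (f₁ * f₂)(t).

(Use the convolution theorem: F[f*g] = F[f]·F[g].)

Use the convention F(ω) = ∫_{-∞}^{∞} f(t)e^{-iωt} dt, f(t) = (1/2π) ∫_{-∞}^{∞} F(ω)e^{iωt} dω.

F[f₁*f₂](ω) = \frac{\pi^{2}}{21 \cosh{\left(\frac{\pi \omega}{24} \right)} \cosh{\left(\frac{2 \pi \omega}{7} \right)}}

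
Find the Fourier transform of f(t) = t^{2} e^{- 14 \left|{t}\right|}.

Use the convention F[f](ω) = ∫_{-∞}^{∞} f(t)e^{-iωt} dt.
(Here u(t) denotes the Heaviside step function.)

F(ω) = \frac{56 \left(196 - 3 \omega^{2}\right)}{\left(\omega^{2} + 196\right)^{3}}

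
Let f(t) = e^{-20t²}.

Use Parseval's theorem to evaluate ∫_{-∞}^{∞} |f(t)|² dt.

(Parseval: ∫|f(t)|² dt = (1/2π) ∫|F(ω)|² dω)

∫|f(t)|² dt = \frac{\sqrt{10} \sqrt{\pi}}{20}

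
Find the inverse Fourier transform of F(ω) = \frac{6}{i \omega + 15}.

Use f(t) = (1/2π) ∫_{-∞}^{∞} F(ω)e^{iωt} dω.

f(t) = 6 e^{- 15 t} u\left(t\right)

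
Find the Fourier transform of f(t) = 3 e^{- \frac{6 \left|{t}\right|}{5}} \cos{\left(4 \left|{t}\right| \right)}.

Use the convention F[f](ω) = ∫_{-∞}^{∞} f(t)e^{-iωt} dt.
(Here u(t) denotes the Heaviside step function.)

F(ω) = \frac{180 \left(25 \omega^{2} + 436\right)}{625 \omega^{4} - 18200 \omega^{2} + 190096}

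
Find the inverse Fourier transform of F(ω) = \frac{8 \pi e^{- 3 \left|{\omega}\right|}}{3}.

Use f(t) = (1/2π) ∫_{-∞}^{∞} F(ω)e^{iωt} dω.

f(t) = \frac{8}{t^{2} + 9}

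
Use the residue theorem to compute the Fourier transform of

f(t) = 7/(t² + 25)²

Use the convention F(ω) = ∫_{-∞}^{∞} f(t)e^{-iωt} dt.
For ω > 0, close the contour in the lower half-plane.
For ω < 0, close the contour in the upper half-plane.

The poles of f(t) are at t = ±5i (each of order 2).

Let g(z) = f(z)e^{-iωz}; for large |z| the factor e^{-iωz} decays in the lower half-plane when ω > 0 and in the upper half-plane when ω < 0.

Case ω > 0 (lower half-plane, clockwise contour ⇒ F(ω) = -2πi·ΣRes):
  Res_{z = - 5 i} g(z) = \frac{7 i \left(5 \omega + 1\right) e^{- 5 \omega}}{500} (pole of order 2)
  F(ω) = -2πi·ΣRes = \frac{7 \pi \left(5 \omega + 1\right) e^{- 5 \omega}}{250}

Case ω < 0 (upper half-plane, counterclockwise contour ⇒ F(ω) = +2πi·ΣRes):
  Res_{z = 5 i} g(z) = \frac{7 i \left(5 \omega - 1\right) e^{5 \omega}}{500} (pole of order 2)
  F(ω) = 2πi·ΣRes = \frac{7 \pi \left(1 - 5 \omega\right) e^{5 \omega}}{250}

Both cases combine into a single formula in |ω|:

F(ω) = \frac{7 \pi \left(5 \left|{\omega}\right| + 1\right) e^{- 5 \left|{\omega}\right|}}{250}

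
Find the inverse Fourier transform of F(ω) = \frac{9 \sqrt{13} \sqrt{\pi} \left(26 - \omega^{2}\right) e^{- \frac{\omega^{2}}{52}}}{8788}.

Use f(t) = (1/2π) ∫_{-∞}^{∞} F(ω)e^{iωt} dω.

f(t) = 9 t^{2} e^{- 13 t^{2}}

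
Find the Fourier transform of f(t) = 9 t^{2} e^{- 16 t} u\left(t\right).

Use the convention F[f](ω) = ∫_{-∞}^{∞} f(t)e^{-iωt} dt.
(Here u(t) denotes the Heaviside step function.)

F(ω) = \frac{18}{\left(i \omega + 16\right)^{3}}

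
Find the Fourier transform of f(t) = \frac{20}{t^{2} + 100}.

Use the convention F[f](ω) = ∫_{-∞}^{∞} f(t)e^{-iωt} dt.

F(ω) = 2 \pi e^{- 10 \left|{\omega}\right|}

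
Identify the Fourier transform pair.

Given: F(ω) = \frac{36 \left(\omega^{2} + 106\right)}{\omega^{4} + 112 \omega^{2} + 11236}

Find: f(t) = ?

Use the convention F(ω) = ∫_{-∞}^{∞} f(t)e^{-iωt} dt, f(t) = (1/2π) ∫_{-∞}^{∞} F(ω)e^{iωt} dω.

f(t) = 2 e^{- 9 \left|{t}\right|} \cos{\left(5 t \right)}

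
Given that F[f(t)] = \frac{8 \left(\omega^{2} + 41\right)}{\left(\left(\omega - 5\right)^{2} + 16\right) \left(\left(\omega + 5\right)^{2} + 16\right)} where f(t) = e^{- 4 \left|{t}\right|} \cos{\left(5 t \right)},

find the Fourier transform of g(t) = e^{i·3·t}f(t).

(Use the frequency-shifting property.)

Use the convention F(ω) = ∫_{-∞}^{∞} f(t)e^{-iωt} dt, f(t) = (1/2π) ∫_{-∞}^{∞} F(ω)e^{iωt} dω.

F[g](ω) = \frac{8 \left(\left(\omega - 3\right)^{2} + 41\right)}{\left(\left(\omega - 8\right)^{2} + 16\right) \left(\left(\omega + 2\right)^{2} + 16\right)}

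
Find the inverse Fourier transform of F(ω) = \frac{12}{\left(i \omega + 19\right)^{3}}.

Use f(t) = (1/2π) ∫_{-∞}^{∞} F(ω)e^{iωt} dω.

f(t) = 6 t^{2} e^{- 19 t} u\left(t\right)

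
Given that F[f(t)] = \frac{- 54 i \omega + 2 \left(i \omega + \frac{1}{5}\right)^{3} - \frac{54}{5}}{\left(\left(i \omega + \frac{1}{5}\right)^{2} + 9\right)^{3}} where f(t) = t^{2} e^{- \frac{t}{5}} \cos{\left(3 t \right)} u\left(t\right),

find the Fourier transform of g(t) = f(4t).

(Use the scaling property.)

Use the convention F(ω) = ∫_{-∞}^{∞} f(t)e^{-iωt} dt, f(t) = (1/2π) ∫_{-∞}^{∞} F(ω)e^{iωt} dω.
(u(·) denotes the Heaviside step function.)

F[g](ω) = \frac{4000 \left(- 54000 i \omega + \left(5 i \omega + 4\right)^{3} - 43200\right)}{\left(\left(5 i \omega + 4\right)^{2} + 3600\right)^{3}}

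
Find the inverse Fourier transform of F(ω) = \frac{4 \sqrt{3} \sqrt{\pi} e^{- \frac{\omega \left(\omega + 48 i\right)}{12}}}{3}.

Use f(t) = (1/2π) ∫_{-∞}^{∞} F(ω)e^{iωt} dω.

f(t) = 4 e^{- 3 \left(t - 4\right)^{2}}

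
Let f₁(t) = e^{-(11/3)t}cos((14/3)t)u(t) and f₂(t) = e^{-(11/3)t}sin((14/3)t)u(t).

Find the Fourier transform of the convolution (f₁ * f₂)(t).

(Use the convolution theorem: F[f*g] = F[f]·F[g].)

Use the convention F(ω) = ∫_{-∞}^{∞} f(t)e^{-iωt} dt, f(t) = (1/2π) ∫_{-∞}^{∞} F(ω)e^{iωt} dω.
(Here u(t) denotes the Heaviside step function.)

F[f₁*f₂](ω) = \frac{126 \left(3 i \omega + 11\right)}{\left(\left(3 i \omega + 11\right)^{2} + 196\right)^{2}}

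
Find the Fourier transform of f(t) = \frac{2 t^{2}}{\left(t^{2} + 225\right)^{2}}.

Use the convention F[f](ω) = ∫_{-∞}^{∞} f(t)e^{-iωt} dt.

F(ω) = \frac{\pi \left(1 - 15 \left|{\omega}\right|\right) e^{- 15 \left|{\omega}\right|}}{15}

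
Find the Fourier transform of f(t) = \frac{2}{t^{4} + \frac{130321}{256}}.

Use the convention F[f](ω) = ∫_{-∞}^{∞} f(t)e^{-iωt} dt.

F(ω) = \frac{128 \pi e^{- \frac{19 \sqrt{2} \left|{\omega}\right|}{8}} \sin{\left(\frac{19 \sqrt{2} \left|{\omega}\right|}{8} + \frac{\pi}{4} \right)}}{6859}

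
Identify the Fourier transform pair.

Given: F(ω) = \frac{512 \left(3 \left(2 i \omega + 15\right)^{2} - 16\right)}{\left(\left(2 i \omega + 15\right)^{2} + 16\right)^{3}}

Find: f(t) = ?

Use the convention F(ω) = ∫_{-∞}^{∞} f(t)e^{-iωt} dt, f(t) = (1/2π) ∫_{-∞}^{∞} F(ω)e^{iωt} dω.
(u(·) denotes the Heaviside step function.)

f(t) = 8 t^{2} e^{- \frac{15 t}{2}} \sin{\left(2 t \right)} u\left(t\right)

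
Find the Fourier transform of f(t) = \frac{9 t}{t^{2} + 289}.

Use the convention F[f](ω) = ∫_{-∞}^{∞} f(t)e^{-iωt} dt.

F(ω) = - 9 i \pi e^{- 17 \left|{\omega}\right|} \operatorname{sign}{\left(\omega \right)}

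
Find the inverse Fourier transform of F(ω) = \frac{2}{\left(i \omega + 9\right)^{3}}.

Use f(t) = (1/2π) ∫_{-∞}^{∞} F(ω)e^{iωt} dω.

f(t) = t^{2} e^{- 9 t} u\left(t\right)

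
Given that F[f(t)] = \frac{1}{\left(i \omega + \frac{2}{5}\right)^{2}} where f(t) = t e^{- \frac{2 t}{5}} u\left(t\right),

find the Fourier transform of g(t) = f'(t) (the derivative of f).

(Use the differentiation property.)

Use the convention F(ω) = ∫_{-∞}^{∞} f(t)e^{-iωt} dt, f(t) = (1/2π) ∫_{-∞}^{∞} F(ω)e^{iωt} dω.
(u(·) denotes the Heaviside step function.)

F[g](ω) = \frac{25 i \omega}{\left(5 i \omega + 2\right)^{2}}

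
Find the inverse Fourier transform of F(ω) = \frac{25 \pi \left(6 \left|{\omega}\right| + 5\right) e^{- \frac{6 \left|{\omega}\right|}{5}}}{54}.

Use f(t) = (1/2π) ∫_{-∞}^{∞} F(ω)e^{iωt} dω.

f(t) = \frac{8}{\left(t^{2} + \frac{36}{25}\right)^{2}}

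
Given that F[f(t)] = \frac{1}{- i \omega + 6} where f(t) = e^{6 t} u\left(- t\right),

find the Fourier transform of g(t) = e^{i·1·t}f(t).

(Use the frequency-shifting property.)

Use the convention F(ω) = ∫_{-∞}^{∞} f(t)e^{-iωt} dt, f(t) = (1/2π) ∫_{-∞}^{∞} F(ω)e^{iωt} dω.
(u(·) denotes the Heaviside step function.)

F[g](ω) = \frac{i}{\omega - 1 + 6 i}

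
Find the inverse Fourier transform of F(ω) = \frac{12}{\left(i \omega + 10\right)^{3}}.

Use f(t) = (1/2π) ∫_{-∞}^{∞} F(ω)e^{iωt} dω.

f(t) = 6 t^{2} e^{- 10 t} u\left(t\right)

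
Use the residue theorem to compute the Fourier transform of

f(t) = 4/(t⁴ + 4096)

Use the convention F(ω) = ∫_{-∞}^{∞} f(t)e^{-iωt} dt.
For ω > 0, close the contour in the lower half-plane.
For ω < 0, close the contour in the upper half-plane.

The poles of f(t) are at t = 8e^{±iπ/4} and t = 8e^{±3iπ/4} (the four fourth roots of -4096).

Let g(z) = f(z)e^{-iωz}; for large |z| the factor e^{-iωz} decays in the lower half-plane when ω > 0 and in the upper half-plane when ω < 0.

Case ω > 0 (lower half-plane, clockwise contour ⇒ F(ω) = -2πi·ΣRes):
  Res_{z = - 4 \sqrt{2} - 4 \sqrt{2} i} g(z) = \frac{\sqrt{2} i \left(1 - i\right) e^{4 \sqrt{2} \omega \left(-1 + i\right)}}{1024}
  Res_{z = 4 \sqrt{2} - 4 \sqrt{2} i} g(z) = \frac{\sqrt{2} i \left(1 + i\right) e^{- 4 \sqrt{2} \omega \left(1 + i\right)}}{1024}
  F(ω) = -2πi·ΣRes = \frac{\sqrt{2} \pi \left(1 - i\right) \left(e^{8 \sqrt{2} i \omega} + i\right) e^{- 4 \sqrt{2} \omega \left(1 + i\right)}}{512} = \frac{\sqrt{2} \pi \left(\sin{\left(4 \sqrt{2} \omega \right)} + \cos{\left(4 \sqrt{2} \omega \right)}\right) e^{- 4 \sqrt{2} \omega}}{256}

Case ω < 0 (upper half-plane, counterclockwise contour ⇒ F(ω) = +2πi·ΣRes):
  Res_{z = 4 \sqrt{2} + 4 \sqrt{2} i} g(z) = \frac{\sqrt{2} i \left(-1 + i\right) e^{4 \sqrt{2} \omega \left(1 - i\right)}}{1024}
  Res_{z = - 4 \sqrt{2} + 4 \sqrt{2} i} g(z) = \frac{\sqrt{2} \left(1 - i\right) e^{4 \sqrt{2} \omega \left(1 + i\right)}}{1024}
  F(ω) = 2πi·ΣRes = - \frac{\sqrt{2} i \pi \left(i \left(1 - i\right) e^{4 \sqrt{2} \omega \left(1 - i\right)} - \left(1 - i\right) e^{4 \sqrt{2} \omega \left(1 + i\right)}\right)}{512} = \frac{\sqrt{2} \pi \left(- \sin{\left(4 \sqrt{2} \omega \right)} + \cos{\left(4 \sqrt{2} \omega \right)}\right) e^{4 \sqrt{2} \omega}}{256}

Both cases combine into a single formula in |ω|:

F(ω) = \frac{\sqrt{2} \pi \left(\sin{\left(4 \sqrt{2} \left|{\omega}\right| \right)} + \cos{\left(4 \sqrt{2} \left|{\omega}\right| \right)}\right) e^{- 4 \sqrt{2} \left|{\omega}\right|}}{256}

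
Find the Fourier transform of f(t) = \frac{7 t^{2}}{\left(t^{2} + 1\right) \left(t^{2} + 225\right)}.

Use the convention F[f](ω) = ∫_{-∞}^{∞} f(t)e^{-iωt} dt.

F(ω) = \frac{\pi \left(15 - e^{14 \left|{\omega}\right|}\right) e^{- 15 \left|{\omega}\right|}}{32}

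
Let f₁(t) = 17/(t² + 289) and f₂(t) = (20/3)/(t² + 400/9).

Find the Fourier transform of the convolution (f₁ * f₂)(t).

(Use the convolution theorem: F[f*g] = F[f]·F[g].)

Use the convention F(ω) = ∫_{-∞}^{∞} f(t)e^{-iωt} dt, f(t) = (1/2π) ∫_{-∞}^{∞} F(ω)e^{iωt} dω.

F[f₁*f₂](ω) = \pi^{2} e^{- \frac{71 \left|{\omega}\right|}{3}}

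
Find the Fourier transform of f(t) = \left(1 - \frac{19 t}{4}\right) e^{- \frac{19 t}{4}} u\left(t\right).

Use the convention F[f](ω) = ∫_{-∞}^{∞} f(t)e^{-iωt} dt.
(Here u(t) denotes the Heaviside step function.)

F(ω) = \frac{16 i \omega}{- 16 \omega^{2} + 152 i \omega + 361}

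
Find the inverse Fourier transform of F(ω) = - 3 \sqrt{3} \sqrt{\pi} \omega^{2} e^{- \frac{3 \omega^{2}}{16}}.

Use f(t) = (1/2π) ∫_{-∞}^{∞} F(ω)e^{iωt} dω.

f(t) = 8 \left(\frac{16 t^{2}}{3} - 2\right) e^{- \frac{4 t^{2}}{3}}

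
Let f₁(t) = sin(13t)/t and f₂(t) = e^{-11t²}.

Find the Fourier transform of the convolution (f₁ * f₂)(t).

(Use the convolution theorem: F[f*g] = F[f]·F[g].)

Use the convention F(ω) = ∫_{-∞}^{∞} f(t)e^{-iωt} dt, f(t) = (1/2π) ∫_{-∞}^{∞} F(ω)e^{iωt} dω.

F[f₁*f₂](ω) = \begin{cases} \frac{\sqrt{11} \pi^{\frac{3}{2}} e^{- \frac{\omega^{2}}{44}}}{11} & \text{for}\: \omega > -13 \wedge \omega < 13 \\0 & \text{otherwise} \end{cases}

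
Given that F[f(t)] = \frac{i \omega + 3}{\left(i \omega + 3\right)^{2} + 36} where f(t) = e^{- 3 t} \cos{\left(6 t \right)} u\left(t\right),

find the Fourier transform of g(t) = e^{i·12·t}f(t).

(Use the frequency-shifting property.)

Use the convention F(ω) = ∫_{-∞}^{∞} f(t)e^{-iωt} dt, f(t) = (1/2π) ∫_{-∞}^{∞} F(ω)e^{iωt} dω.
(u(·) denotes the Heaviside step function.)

F[g](ω) = \frac{i \left(\omega - 12\right) + 3}{\left(i \left(\omega - 12\right) + 3\right)^{2} + 36}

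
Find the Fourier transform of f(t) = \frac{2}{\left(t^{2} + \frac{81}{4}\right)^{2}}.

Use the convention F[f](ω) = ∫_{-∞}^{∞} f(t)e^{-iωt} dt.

F(ω) = \frac{4 \pi \left(9 \left|{\omega}\right| + 2\right) e^{- \frac{9 \left|{\omega}\right|}{2}}}{729}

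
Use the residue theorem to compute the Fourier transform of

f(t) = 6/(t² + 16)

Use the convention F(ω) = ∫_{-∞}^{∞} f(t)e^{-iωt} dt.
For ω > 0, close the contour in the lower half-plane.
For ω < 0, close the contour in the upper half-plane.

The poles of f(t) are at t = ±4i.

Let g(z) = f(z)e^{-iωz}; for large |z| the factor e^{-iωz} decays in the lower half-plane when ω > 0 and in the upper half-plane when ω < 0.

Case ω > 0 (lower half-plane, clockwise contour ⇒ F(ω) = -2πi·ΣRes):
  Res_{z = - 4 i} g(z) = \frac{3 i e^{- 4 \omega}}{4}
  F(ω) = -2πi·ΣRes = \frac{3 \pi e^{- 4 \omega}}{2}

Case ω < 0 (upper half-plane, counterclockwise contour ⇒ F(ω) = +2πi·ΣRes):
  Res_{z = 4 i} g(z) = - \frac{3 i e^{4 \omega}}{4}
  F(ω) = 2πi·ΣRes = \frac{3 \pi e^{4 \omega}}{2}

Both cases combine into a single formula in |ω|:

F(ω) = \frac{3 \pi e^{- 4 \left|{\omega}\right|}}{2}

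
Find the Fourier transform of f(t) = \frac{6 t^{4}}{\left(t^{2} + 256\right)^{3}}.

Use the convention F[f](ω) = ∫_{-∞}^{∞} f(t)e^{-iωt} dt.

F(ω) = \frac{3 \pi \left(256 \omega^{2} - 80 \left|{\omega}\right| + 3\right) e^{- 16 \left|{\omega}\right|}}{64}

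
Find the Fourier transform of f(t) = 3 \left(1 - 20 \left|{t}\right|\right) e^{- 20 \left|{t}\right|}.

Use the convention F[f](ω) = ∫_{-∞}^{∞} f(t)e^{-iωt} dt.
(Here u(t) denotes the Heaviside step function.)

F(ω) = \frac{240 \omega^{2}}{\left(\omega^{2} + 400\right)^{2}}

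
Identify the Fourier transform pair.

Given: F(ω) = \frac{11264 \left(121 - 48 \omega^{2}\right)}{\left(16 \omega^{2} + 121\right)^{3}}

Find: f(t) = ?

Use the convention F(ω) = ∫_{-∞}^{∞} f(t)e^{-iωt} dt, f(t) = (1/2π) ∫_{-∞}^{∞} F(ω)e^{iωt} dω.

f(t) = 4 t^{2} e^{- \frac{11 \left|{t}\right|}{4}}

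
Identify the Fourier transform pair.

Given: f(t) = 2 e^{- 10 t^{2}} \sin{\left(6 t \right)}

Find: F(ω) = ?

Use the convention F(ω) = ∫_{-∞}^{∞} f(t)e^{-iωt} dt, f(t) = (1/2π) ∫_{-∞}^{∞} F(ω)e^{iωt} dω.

F(ω) = \frac{\sqrt{10} i \sqrt{\pi} \left(1 - e^{\frac{3 \omega}{5}}\right) e^{- \frac{\omega^{2}}{40} - \frac{3 \omega}{10} - \frac{9}{10}}}{10}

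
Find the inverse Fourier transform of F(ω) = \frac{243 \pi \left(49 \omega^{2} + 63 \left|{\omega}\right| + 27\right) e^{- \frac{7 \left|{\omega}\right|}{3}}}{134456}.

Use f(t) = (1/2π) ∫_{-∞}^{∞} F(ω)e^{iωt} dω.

f(t) = \frac{9}{\left(t^{2} + \frac{49}{9}\right)^{3}}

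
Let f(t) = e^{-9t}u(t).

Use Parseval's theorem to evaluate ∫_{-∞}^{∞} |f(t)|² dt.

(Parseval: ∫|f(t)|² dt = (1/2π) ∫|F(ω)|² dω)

∫|f(t)|² dt = \frac{1}{18}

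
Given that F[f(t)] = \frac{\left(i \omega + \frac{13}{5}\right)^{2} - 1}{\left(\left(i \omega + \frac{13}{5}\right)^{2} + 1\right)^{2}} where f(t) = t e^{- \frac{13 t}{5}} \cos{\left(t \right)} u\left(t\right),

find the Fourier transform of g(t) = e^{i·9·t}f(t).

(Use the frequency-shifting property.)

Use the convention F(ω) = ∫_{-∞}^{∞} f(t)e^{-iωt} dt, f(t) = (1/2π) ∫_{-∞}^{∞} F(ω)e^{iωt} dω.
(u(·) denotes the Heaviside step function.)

F[g](ω) = \frac{25 \left(\left(5 i \left(\omega - 9\right) + 13\right)^{2} - 25\right)}{\left(\left(5 i \left(\omega - 9\right) + 13\right)^{2} + 25\right)^{2}}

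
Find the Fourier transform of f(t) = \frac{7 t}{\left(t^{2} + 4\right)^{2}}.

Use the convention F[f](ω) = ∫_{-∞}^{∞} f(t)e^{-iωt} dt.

F(ω) = - \frac{7 i \pi \omega e^{- 2 \left|{\omega}\right|}}{4}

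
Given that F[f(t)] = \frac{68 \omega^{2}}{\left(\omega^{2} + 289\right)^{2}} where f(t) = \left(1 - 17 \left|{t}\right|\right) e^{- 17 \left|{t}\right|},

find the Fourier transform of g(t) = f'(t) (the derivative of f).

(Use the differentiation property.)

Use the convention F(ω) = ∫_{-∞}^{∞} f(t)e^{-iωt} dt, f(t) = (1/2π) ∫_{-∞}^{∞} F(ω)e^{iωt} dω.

F[g](ω) = \frac{68 i \omega^{3}}{\left(\omega^{2} + 289\right)^{2}}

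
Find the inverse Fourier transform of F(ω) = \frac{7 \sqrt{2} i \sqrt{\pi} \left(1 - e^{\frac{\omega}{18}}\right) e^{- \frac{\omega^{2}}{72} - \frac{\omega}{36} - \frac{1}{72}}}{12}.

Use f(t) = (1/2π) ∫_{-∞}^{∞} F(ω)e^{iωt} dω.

f(t) = 7 e^{- 18 t^{2}} \sin{\left(t \right)}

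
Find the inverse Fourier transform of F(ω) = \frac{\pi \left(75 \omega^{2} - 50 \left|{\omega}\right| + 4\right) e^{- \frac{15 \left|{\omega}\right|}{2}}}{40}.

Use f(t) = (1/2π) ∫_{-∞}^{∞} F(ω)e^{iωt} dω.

f(t) = \frac{2 t^{4}}{\left(t^{2} + \frac{225}{4}\right)^{3}}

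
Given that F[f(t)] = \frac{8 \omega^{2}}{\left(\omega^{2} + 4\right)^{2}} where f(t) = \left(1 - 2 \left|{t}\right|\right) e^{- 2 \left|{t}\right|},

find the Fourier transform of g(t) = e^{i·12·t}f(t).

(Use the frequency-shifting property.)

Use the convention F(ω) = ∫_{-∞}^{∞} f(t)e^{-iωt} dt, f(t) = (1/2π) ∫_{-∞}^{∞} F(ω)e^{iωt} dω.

F[g](ω) = \frac{8 \left(\omega - 12\right)^{2}}{\left(\left(\omega - 12\right)^{2} + 4\right)^{2}}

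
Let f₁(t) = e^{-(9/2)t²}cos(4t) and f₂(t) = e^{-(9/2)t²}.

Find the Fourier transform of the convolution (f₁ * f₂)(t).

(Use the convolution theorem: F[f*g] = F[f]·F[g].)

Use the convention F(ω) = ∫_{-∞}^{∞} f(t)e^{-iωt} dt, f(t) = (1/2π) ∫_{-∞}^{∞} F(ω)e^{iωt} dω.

F[f₁*f₂](ω) = \frac{\pi \left(e^{\frac{8 \omega}{9}} + 1\right) e^{- \frac{\omega^{2}}{9} - \frac{4 \omega}{9} - \frac{8}{9}}}{9}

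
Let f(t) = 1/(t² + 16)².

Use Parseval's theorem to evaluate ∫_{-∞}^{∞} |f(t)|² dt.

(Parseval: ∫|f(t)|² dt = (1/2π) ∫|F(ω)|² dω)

∫|f(t)|² dt = \frac{5 \pi}{262144}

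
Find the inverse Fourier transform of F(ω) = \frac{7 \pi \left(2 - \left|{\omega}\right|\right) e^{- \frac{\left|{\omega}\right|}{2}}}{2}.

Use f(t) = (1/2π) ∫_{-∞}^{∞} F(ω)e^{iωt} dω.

f(t) = \frac{7 t^{2}}{\left(t^{2} + \frac{1}{4}\right)^{2}}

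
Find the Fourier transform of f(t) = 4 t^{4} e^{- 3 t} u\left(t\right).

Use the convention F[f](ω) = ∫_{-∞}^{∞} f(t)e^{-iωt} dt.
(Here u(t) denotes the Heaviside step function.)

F(ω) = \frac{96}{\left(i \omega + 3\right)^{5}}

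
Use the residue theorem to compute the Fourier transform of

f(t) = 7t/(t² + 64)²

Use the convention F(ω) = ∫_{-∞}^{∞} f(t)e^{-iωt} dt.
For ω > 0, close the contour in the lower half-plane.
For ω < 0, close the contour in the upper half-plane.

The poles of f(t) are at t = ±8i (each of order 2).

Let g(z) = f(z)e^{-iωz}; for large |z| the factor e^{-iωz} decays in the lower half-plane when ω > 0 and in the upper half-plane when ω < 0.

Case ω > 0 (lower half-plane, clockwise contour ⇒ F(ω) = -2πi·ΣRes):
  Res_{z = - 8 i} g(z) = \frac{7 \omega e^{- 8 \omega}}{32} (pole of order 2)
  F(ω) = -2πi·ΣRes = - \frac{7 i \pi \omega e^{- 8 \omega}}{16}

Case ω < 0 (upper half-plane, counterclockwise contour ⇒ F(ω) = +2πi·ΣRes):
  Res_{z = 8 i} g(z) = - \frac{7 \omega e^{8 \omega}}{32} (pole of order 2)
  F(ω) = 2πi·ΣRes = - \frac{7 i \pi \omega e^{8 \omega}}{16}

Both cases combine into a single formula in |ω|:

F(ω) = - \frac{7 i \pi \omega e^{- 8 \left|{\omega}\right|}}{16}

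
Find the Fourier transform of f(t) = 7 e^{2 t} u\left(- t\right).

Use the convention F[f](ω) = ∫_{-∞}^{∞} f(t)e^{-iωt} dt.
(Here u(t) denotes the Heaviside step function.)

F(ω) = - \frac{7}{i \omega - 2}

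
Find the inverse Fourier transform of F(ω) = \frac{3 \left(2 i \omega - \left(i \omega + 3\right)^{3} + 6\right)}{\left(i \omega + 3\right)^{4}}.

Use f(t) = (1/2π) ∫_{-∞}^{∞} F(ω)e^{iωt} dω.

f(t) = 3 \left(t^{2} - 1\right) e^{- 3 t} u\left(t\right)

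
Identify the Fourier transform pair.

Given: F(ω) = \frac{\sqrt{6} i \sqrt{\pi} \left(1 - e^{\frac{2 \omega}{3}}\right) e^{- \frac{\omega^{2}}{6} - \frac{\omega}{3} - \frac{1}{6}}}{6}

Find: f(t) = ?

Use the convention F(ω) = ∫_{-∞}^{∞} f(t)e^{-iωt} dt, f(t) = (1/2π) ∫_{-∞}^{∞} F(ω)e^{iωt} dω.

f(t) = e^{- \frac{3 t^{2}}{2}} \sin{\left(t \right)}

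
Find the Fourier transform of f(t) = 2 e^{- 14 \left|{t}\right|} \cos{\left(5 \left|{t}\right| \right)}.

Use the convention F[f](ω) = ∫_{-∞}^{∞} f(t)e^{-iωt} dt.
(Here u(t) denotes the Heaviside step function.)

F(ω) = \frac{56 \left(\omega^{2} + 221\right)}{\omega^{4} + 342 \omega^{2} + 48841}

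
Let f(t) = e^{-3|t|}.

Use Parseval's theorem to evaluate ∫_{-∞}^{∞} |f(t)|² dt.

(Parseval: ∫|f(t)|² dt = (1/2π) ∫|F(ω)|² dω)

∫|f(t)|² dt = \frac{1}{3}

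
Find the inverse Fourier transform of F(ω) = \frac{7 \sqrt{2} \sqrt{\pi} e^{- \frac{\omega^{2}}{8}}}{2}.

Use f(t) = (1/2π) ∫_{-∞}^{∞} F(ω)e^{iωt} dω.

f(t) = 7 e^{- 2 t^{2}}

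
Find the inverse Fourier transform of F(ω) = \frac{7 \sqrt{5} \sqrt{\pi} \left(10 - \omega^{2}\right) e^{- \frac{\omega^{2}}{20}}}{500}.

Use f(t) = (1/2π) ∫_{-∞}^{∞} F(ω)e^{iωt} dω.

f(t) = 7 t^{2} e^{- 5 t^{2}}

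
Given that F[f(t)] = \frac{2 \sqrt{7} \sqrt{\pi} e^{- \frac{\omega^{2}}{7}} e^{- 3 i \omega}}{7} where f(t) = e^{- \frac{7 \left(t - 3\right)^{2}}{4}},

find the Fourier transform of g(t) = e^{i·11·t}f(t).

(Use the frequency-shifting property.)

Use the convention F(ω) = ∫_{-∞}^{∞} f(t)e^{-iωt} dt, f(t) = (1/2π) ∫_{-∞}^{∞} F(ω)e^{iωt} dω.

F[g](ω) = \frac{2 \sqrt{7} \sqrt{\pi} e^{- \frac{\left(\omega - 11\right) \left(\omega - 11 + 21 i\right)}{7}}}{7}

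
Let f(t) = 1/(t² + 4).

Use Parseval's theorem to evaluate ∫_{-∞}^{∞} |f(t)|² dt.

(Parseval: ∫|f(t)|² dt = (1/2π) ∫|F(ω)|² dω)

∫|f(t)|² dt = \frac{\pi}{16}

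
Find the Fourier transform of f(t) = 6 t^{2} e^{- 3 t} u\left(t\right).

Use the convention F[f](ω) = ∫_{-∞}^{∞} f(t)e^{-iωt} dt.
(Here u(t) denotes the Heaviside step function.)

F(ω) = \frac{12}{\left(i \omega + 3\right)^{3}}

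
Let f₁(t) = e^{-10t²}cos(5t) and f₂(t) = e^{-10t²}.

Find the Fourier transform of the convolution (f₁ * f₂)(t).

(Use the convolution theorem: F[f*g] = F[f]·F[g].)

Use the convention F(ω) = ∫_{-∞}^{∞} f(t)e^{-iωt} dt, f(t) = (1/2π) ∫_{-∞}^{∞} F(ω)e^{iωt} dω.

F[f₁*f₂](ω) = \frac{\pi \left(e^{\frac{\omega}{2}} + 1\right) e^{- \frac{\omega^{2}}{20} - \frac{\omega}{4} - \frac{5}{8}}}{20}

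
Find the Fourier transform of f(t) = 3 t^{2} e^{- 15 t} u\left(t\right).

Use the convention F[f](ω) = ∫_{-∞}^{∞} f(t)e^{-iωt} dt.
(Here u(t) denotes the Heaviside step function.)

F(ω) = \frac{6}{\left(i \omega + 15\right)^{3}}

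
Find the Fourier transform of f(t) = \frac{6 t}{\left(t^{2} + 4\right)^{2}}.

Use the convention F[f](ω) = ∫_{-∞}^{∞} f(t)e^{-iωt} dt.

F(ω) = - \frac{3 i \pi \omega e^{- 2 \left|{\omega}\right|}}{2}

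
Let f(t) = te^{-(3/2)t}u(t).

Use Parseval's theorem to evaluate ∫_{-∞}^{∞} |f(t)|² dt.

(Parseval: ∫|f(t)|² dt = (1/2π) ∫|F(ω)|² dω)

∫|f(t)|² dt = \frac{2}{27}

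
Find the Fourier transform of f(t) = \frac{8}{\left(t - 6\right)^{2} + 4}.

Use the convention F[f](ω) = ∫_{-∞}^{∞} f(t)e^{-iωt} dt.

F(ω) = 4 \pi e^{- 6 i \omega - 2 \left|{\omega}\right|}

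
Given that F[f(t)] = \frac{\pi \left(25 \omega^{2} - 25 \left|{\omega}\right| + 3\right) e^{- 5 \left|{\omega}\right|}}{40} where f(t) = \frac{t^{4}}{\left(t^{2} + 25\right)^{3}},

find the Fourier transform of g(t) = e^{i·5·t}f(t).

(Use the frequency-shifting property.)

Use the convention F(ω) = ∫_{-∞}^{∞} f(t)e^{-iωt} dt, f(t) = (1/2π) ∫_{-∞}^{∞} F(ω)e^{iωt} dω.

F[g](ω) = \frac{\pi \left(25 \left(\omega - 5\right)^{2} - 25 \left|{\omega - 5}\right| + 3\right) e^{- 5 \left|{\omega - 5}\right|}}{40}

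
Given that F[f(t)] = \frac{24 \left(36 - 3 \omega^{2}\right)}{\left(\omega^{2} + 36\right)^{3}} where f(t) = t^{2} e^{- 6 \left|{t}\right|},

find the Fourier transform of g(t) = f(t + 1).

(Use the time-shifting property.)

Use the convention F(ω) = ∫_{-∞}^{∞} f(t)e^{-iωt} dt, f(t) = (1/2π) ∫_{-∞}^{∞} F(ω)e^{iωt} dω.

F[g](ω) = \frac{72 \left(12 - \omega^{2}\right) e^{i \omega}}{\left(\omega^{2} + 36\right)^{3}}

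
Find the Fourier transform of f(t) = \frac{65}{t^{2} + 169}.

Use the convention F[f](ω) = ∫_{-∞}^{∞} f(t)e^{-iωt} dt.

F(ω) = 5 \pi e^{- 13 \left|{\omega}\right|}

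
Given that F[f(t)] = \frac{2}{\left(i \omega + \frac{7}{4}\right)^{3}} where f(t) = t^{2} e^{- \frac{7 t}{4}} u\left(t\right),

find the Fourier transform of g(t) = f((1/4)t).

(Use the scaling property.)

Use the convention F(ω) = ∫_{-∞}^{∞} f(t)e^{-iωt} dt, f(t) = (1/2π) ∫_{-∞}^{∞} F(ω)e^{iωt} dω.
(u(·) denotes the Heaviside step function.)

F[g](ω) = \frac{512}{\left(16 i \omega + 7\right)^{3}}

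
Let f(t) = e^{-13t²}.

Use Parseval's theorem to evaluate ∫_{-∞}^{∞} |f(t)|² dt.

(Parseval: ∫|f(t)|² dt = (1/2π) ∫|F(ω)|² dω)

∫|f(t)|² dt = \frac{\sqrt{26} \sqrt{\pi}}{26}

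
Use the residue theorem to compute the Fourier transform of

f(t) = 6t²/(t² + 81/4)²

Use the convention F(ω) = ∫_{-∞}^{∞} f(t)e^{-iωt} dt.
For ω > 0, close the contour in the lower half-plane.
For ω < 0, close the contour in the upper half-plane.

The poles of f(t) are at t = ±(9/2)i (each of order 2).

Let g(z) = f(z)e^{-iωz}; for large |z| the factor e^{-iωz} decays in the lower half-plane when ω > 0 and in the upper half-plane when ω < 0.

Case ω > 0 (lower half-plane, clockwise contour ⇒ F(ω) = -2πi·ΣRes):
  Res_{z = - \frac{9 i}{2}} g(z) = \frac{i \left(2 - 9 \omega\right) e^{- \frac{9 \omega}{2}}}{6} (pole of order 2)
  F(ω) = -2πi·ΣRes = \frac{\pi \left(2 - 9 \omega\right) e^{- \frac{9 \omega}{2}}}{3}

Case ω < 0 (upper half-plane, counterclockwise contour ⇒ F(ω) = +2πi·ΣRes):
  Res_{z = \frac{9 i}{2}} g(z) = \frac{i \left(- 9 \omega - 2\right) e^{\frac{9 \omega}{2}}}{6} (pole of order 2)
  F(ω) = 2πi·ΣRes = \frac{\pi \left(9 \omega + 2\right) e^{\frac{9 \omega}{2}}}{3}

Both cases combine into a single formula in |ω|:

F(ω) = \frac{\pi \left(2 - 9 \left|{\omega}\right|\right) e^{- \frac{9 \left|{\omega}\right|}{2}}}{3}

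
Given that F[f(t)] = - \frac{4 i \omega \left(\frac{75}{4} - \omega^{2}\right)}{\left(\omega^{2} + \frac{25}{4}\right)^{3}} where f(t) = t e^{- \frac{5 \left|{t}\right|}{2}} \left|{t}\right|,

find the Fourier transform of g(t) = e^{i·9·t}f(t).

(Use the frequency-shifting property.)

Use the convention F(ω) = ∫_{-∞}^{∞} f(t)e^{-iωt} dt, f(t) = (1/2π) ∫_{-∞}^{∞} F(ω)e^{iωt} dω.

F[g](ω) = \frac{64 i \left(\omega - 9\right) \left(4 \left(\omega - 9\right)^{2} - 75\right)}{\left(4 \left(\omega - 9\right)^{2} + 25\right)^{3}}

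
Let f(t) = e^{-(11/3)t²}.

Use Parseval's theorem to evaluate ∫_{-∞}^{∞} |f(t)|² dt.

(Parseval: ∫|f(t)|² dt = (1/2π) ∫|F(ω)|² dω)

∫|f(t)|² dt = \frac{\sqrt{66} \sqrt{\pi}}{22}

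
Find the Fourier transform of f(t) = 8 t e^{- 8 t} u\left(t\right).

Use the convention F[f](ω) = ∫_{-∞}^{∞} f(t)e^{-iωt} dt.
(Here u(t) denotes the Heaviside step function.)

F(ω) = \frac{8}{\left(i \omega + 8\right)^{2}}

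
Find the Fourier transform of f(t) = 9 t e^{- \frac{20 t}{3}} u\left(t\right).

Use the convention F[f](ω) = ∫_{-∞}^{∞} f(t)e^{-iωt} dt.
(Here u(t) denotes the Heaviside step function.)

F(ω) = \frac{81}{\left(3 i \omega + 20\right)^{2}}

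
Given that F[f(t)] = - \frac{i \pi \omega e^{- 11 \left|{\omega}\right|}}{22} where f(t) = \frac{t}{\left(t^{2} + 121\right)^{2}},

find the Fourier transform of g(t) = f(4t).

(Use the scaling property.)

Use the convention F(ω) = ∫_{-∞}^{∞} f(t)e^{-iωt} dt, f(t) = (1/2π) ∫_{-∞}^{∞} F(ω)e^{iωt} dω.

F[g](ω) = - \frac{i \pi \omega e^{- \frac{11 \left|{\omega}\right|}{4}}}{352}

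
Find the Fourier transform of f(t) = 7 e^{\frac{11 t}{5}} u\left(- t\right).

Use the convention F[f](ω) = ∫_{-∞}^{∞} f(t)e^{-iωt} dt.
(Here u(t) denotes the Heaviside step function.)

F(ω) = - \frac{35}{5 i \omega - 11}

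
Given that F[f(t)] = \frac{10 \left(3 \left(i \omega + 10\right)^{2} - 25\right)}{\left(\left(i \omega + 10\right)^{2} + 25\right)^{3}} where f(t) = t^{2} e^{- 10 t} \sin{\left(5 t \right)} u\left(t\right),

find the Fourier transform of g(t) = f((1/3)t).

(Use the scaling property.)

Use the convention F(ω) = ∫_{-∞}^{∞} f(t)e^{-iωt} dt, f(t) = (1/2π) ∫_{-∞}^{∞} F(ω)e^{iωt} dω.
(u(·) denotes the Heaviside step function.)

F[g](ω) = \frac{30 \left(3 \left(3 i \omega + 10\right)^{2} - 25\right)}{\left(\left(3 i \omega + 10\right)^{2} + 25\right)^{3}}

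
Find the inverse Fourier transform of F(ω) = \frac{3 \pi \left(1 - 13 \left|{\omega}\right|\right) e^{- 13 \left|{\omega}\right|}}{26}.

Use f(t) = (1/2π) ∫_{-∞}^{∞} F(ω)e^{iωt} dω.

f(t) = \frac{3 t^{2}}{\left(t^{2} + 169\right)^{2}}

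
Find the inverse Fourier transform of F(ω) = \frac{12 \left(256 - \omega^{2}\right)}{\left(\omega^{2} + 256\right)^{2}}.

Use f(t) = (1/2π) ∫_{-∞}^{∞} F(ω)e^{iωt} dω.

f(t) = 6 e^{- 16 \left|{t}\right|} \left|{t}\right|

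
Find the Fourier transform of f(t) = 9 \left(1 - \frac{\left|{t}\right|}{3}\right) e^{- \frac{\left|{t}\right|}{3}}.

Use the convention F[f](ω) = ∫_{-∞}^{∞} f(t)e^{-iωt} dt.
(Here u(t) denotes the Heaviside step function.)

F(ω) = \frac{972 \omega^{2}}{\left(9 \omega^{2} + 1\right)^{2}}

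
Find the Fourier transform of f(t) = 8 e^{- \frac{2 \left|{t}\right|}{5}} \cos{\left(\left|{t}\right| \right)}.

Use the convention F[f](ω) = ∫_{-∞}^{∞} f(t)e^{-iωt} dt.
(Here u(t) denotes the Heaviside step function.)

F(ω) = \frac{160 \left(25 \omega^{2} + 29\right)}{625 \omega^{4} - 1050 \omega^{2} + 841}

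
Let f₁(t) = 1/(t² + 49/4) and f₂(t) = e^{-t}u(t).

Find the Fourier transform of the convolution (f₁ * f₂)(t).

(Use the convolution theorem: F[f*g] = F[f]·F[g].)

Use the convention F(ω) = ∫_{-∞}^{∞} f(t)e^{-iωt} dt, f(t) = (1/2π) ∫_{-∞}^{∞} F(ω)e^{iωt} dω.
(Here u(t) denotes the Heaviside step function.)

F[f₁*f₂](ω) = \frac{2 \pi e^{- \frac{7 \left|{\omega}\right|}{2}}}{7 \left(i \omega + 1\right)}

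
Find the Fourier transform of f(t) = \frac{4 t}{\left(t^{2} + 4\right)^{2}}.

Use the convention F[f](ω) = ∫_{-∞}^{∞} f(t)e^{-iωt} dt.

F(ω) = - i \pi \omega e^{- 2 \left|{\omega}\right|}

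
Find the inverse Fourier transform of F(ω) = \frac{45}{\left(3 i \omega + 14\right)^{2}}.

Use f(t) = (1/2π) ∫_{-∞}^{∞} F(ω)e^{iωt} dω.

f(t) = 5 t e^{- \frac{14 t}{3}} u\left(t\right)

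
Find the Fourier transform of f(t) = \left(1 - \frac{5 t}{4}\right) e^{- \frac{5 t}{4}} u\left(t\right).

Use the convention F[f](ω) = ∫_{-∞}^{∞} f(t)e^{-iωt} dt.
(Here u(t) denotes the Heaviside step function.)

F(ω) = \frac{16 i \omega}{- 16 \omega^{2} + 40 i \omega + 25}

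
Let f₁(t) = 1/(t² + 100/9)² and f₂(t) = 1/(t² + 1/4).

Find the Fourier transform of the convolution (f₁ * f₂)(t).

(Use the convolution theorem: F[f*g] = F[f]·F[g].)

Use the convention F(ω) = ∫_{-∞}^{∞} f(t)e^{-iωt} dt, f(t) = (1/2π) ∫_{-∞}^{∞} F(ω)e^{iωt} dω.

F[f₁*f₂](ω) = \frac{9 \pi^{2} \left(10 \left|{\omega}\right| + 3\right) e^{- \frac{23 \left|{\omega}\right|}{6}}}{1000}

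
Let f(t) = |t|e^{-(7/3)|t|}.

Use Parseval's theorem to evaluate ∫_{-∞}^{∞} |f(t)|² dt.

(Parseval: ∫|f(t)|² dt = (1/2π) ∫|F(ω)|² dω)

∫|f(t)|² dt = \frac{27}{686}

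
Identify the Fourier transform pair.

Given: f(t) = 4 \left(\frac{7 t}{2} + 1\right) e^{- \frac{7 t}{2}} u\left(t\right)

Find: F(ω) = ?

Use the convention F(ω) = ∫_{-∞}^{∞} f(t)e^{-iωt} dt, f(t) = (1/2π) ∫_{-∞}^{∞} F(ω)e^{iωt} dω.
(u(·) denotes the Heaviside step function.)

F(ω) = \frac{16 \left(- i \omega - 7\right)}{4 \omega^{2} - 28 i \omega - 49}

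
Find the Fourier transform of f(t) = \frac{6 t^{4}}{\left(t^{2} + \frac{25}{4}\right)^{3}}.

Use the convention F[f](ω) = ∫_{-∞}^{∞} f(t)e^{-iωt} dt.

F(ω) = \frac{3 \pi \left(25 \omega^{2} - 50 \left|{\omega}\right| + 12\right) e^{- \frac{5 \left|{\omega}\right|}{2}}}{40}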